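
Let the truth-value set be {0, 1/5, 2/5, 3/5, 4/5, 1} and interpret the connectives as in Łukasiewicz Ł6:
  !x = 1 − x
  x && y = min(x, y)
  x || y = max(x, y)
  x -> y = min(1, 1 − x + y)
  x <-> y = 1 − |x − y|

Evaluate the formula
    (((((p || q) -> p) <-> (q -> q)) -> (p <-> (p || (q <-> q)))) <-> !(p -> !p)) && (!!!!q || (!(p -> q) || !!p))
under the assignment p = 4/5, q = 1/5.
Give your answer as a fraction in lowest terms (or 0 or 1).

4/5

p || q = 4/5 || 1/5 = 4/5
(p || q) -> p = 4/5 -> 4/5 = 1
q -> q = 1/5 -> 1/5 = 1
((p || q) -> p) <-> (q -> q) = 1 <-> 1 = 1
q <-> q = 1/5 <-> 1/5 = 1
p || (q <-> q) = 4/5 || 1 = 1
p <-> (p || (q <-> q)) = 4/5 <-> 1 = 4/5
(((p || q) -> p) <-> (q -> q)) -> (p <-> (p || (q <-> q))) = 1 -> 4/5 = 4/5
!p = !4/5 = 1/5
p -> !p = 4/5 -> 1/5 = 2/5
!(p -> !p) = !2/5 = 3/5
((((p || q) -> p) <-> (q -> q)) -> (p <-> (p || (q <-> q)))) <-> !(p -> !p) = 4/5 <-> 3/5 = 4/5
!q = !1/5 = 4/5
!!q = !4/5 = 1/5
!!!q = !1/5 = 4/5
!!!!q = !4/5 = 1/5
p -> q = 4/5 -> 1/5 = 2/5
!(p -> q) = !2/5 = 3/5
!p = !4/5 = 1/5
!!p = !1/5 = 4/5
!(p -> q) || !!p = 3/5 || 4/5 = 4/5
!!!!q || (!(p -> q) || !!p) = 1/5 || 4/5 = 4/5
(((((p || q) -> p) <-> (q -> q)) -> (p <-> (p || (q <-> q)))) <-> !(p -> !p)) && (!!!!q || (!(p -> q) || !!p)) = 4/5 && 4/5 = 4/5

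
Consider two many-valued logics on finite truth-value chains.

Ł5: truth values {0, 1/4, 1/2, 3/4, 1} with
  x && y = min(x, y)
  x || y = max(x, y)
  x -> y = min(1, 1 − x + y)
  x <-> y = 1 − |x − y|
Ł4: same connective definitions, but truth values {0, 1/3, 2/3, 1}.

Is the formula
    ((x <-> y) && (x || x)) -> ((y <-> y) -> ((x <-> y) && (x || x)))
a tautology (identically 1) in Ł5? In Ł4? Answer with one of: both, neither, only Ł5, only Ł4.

both

In Ł5: every assignment gives 1 — tautology.
In Ł4: every assignment gives 1 — tautology.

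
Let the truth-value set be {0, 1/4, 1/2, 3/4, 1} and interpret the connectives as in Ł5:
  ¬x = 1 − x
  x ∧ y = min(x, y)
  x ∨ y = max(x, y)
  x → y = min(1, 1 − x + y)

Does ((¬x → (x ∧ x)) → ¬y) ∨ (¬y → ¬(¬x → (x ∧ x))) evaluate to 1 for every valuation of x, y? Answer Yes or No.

No

Counterexample: take x = 1/2, y = 1/4.
¬x = ¬1/2 = 1/2
x ∧ x = 1/2 ∧ 1/2 = 1/2
¬x → (x ∧ x) = 1/2 → 1/2 = 1
¬y = ¬1/4 = 3/4
(¬x → (x ∧ x)) → ¬y = 1 → 3/4 = 3/4
¬y = ¬1/4 = 3/4
¬x = ¬1/2 = 1/2
x ∧ x = 1/2 ∧ 1/2 = 1/2
¬x → (x ∧ x) = 1/2 → 1/2 = 1
¬(¬x → (x ∧ x)) = ¬1 = 0
¬y → ¬(¬x → (x ∧ x)) = 3/4 → 0 = 1/4
((¬x → (x ∧ x)) → ¬y) ∨ (¬y → ¬(¬x → (x ∧ x))) = 3/4 ∨ 1/4 = 3/4
This gives 3/4 ≠ 1.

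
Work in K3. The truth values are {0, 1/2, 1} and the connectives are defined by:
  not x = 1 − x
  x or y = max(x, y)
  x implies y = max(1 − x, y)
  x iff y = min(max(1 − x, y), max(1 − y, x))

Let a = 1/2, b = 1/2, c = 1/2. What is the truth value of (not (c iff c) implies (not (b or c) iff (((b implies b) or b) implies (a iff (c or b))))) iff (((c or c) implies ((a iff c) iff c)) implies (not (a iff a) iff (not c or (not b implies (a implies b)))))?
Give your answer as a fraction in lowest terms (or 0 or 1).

c iff c = 1/2 iff 1/2 = 1/2
not (c iff c) = not 1/2 = 1/2
b or c = 1/2 or 1/2 = 1/2
not (b or c) = not 1/2 = 1/2
b implies b = 1/2 implies 1/2 = 1/2
(b implies b) or b = 1/2 or 1/2 = 1/2
c or b = 1/2 or 1/2 = 1/2
a iff (c or b) = 1/2 iff 1/2 = 1/2
((b implies b) or b) implies (a iff (c or b)) = 1/2 implies 1/2 = 1/2
not (b or c) iff (((b implies b) or b) implies (a iff (c or b))) = 1/2 iff 1/2 = 1/2
not (c iff c) implies (not (b or c) iff (((b implies b) or b) implies (a iff (c or b)))) = 1/2 implies 1/2 = 1/2
c or c = 1/2 or 1/2 = 1/2
a iff c = 1/2 iff 1/2 = 1/2
(a iff c) iff c = 1/2 iff 1/2 = 1/2
(c or c) implies ((a iff c) iff c) = 1/2 implies 1/2 = 1/2
a iff a = 1/2 iff 1/2 = 1/2
not (a iff a) = not 1/2 = 1/2
not c = not 1/2 = 1/2
not b = not 1/2 = 1/2
a implies b = 1/2 implies 1/2 = 1/2
not b implies (a implies b) = 1/2 implies 1/2 = 1/2
not c or (not b implies (a implies b)) = 1/2 or 1/2 = 1/2
not (a iff a) iff (not c or (not b implies (a implies b))) = 1/2 iff 1/2 = 1/2
((c or c) implies ((a iff c) iff c)) implies (not (a iff a) iff (not c or (not b implies (a implies b)))) = 1/2 implies 1/2 = 1/2
(not (c iff c) implies (not (b or c) iff (((b implies b) or b) implies (a iff (c or b))))) iff (((c or c) implies ((a iff c) iff c)) implies (not (a iff a) iff (not c or (not b implies (a implies b))))) = 1/2 iff 1/2 = 1/2

1/2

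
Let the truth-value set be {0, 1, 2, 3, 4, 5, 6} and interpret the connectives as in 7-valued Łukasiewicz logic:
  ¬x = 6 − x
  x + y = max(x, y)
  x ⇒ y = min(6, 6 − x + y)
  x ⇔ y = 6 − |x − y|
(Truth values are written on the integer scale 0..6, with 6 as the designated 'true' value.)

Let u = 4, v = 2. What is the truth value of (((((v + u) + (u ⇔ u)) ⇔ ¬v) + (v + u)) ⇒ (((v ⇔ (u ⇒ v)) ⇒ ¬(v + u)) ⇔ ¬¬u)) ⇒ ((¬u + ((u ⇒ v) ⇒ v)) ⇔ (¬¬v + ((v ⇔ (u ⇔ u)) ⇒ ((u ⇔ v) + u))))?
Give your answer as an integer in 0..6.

4

v + u = 2 + 4 = 4
u ⇔ u = 4 ⇔ 4 = 6
(v + u) + (u ⇔ u) = 4 + 6 = 6
¬v = ¬2 = 4
((v + u) + (u ⇔ u)) ⇔ ¬v = 6 ⇔ 4 = 4
v + u = 2 + 4 = 4
(((v + u) + (u ⇔ u)) ⇔ ¬v) + (v + u) = 4 + 4 = 4
u ⇒ v = 4 ⇒ 2 = 4
v ⇔ (u ⇒ v) = 2 ⇔ 4 = 4
v + u = 2 + 4 = 4
¬(v + u) = ¬4 = 2
(v ⇔ (u ⇒ v)) ⇒ ¬(v + u) = 4 ⇒ 2 = 4
¬u = ¬4 = 2
¬¬u = ¬2 = 4
((v ⇔ (u ⇒ v)) ⇒ ¬(v + u)) ⇔ ¬¬u = 4 ⇔ 4 = 6
((((v + u) + (u ⇔ u)) ⇔ ¬v) + (v + u)) ⇒ (((v ⇔ (u ⇒ v)) ⇒ ¬(v + u)) ⇔ ¬¬u) = 4 ⇒ 6 = 6
¬u = ¬4 = 2
u ⇒ v = 4 ⇒ 2 = 4
(u ⇒ v) ⇒ v = 4 ⇒ 2 = 4
¬u + ((u ⇒ v) ⇒ v) = 2 + 4 = 4
¬v = ¬2 = 4
¬¬v = ¬4 = 2
u ⇔ u = 4 ⇔ 4 = 6
v ⇔ (u ⇔ u) = 2 ⇔ 6 = 2
u ⇔ v = 4 ⇔ 2 = 4
(u ⇔ v) + u = 4 + 4 = 4
(v ⇔ (u ⇔ u)) ⇒ ((u ⇔ v) + u) = 2 ⇒ 4 = 6
¬¬v + ((v ⇔ (u ⇔ u)) ⇒ ((u ⇔ v) + u)) = 2 + 6 = 6
(¬u + ((u ⇒ v) ⇒ v)) ⇔ (¬¬v + ((v ⇔ (u ⇔ u)) ⇒ ((u ⇔ v) + u))) = 4 ⇔ 6 = 4
(((((v + u) + (u ⇔ u)) ⇔ ¬v) + (v + u)) ⇒ (((v ⇔ (u ⇒ v)) ⇒ ¬(v + u)) ⇔ ¬¬u)) ⇒ ((¬u + ((u ⇒ v) ⇒ v)) ⇔ (¬¬v + ((v ⇔ (u ⇔ u)) ⇒ ((u ⇔ v) + u)))) = 6 ⇒ 4 = 4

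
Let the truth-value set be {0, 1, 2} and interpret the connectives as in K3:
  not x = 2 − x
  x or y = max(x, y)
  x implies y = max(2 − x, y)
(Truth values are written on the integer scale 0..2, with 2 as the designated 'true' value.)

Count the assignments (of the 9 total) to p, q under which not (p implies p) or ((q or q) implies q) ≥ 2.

6

p = 0, q = 0 ↦ 2  ≥
p = 0, q = 1 ↦ 1  <
p = 0, q = 2 ↦ 2  ≥
p = 1, q = 0 ↦ 2  ≥
p = 1, q = 1 ↦ 1  <
p = 1, q = 2 ↦ 2  ≥
p = 2, q = 0 ↦ 2  ≥
p = 2, q = 1 ↦ 1  <
p = 2, q = 2 ↦ 2  ≥
So 6 of the 9 assignments meet the threshold.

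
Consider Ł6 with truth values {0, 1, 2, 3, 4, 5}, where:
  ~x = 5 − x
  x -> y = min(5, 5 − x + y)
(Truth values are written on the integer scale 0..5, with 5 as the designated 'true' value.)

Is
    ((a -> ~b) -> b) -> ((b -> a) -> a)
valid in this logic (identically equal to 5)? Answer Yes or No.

Counterexample: take a = 2, b = 4.
~b = ~4 = 1
a -> ~b = 2 -> 1 = 4
(a -> ~b) -> b = 4 -> 4 = 5
b -> a = 4 -> 2 = 3
(b -> a) -> a = 3 -> 2 = 4
((a -> ~b) -> b) -> ((b -> a) -> a) = 5 -> 4 = 4
This gives 4 ≠ 5.

No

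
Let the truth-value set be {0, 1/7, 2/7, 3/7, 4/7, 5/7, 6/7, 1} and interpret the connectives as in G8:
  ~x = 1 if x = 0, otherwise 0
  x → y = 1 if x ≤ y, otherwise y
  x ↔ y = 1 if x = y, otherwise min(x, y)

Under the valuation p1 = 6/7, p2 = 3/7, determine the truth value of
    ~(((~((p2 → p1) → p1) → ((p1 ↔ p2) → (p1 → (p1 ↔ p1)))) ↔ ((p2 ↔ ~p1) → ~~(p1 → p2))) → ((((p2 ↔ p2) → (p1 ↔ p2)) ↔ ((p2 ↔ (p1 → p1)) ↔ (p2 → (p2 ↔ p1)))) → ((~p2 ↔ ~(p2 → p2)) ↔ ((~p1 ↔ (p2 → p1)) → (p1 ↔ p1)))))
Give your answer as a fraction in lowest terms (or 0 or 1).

p2 → p1 = 3/7 → 6/7 = 1
(p2 → p1) → p1 = 1 → 6/7 = 6/7
~((p2 → p1) → p1) = ~6/7 = 0
p1 ↔ p2 = 6/7 ↔ 3/7 = 3/7
p1 ↔ p1 = 6/7 ↔ 6/7 = 1
p1 → (p1 ↔ p1) = 6/7 → 1 = 1
(p1 ↔ p2) → (p1 → (p1 ↔ p1)) = 3/7 → 1 = 1
~((p2 → p1) → p1) → ((p1 ↔ p2) → (p1 → (p1 ↔ p1))) = 0 → 1 = 1
~p1 = ~6/7 = 0
p2 ↔ ~p1 = 3/7 ↔ 0 = 0
p1 → p2 = 6/7 → 3/7 = 3/7
~(p1 → p2) = ~3/7 = 0
~~(p1 → p2) = ~0 = 1
(p2 ↔ ~p1) → ~~(p1 → p2) = 0 → 1 = 1
(~((p2 → p1) → p1) → ((p1 ↔ p2) → (p1 → (p1 ↔ p1)))) ↔ ((p2 ↔ ~p1) → ~~(p1 → p2)) = 1 ↔ 1 = 1
p2 ↔ p2 = 3/7 ↔ 3/7 = 1
p1 ↔ p2 = 6/7 ↔ 3/7 = 3/7
(p2 ↔ p2) → (p1 ↔ p2) = 1 → 3/7 = 3/7
p1 → p1 = 6/7 → 6/7 = 1
p2 ↔ (p1 → p1) = 3/7 ↔ 1 = 3/7
p2 ↔ p1 = 3/7 ↔ 6/7 = 3/7
p2 → (p2 ↔ p1) = 3/7 → 3/7 = 1
(p2 ↔ (p1 → p1)) ↔ (p2 → (p2 ↔ p1)) = 3/7 ↔ 1 = 3/7
((p2 ↔ p2) → (p1 ↔ p2)) ↔ ((p2 ↔ (p1 → p1)) ↔ (p2 → (p2 ↔ p1))) = 3/7 ↔ 3/7 = 1
~p2 = ~3/7 = 0
p2 → p2 = 3/7 → 3/7 = 1
~(p2 → p2) = ~1 = 0
~p2 ↔ ~(p2 → p2) = 0 ↔ 0 = 1
~p1 = ~6/7 = 0
p2 → p1 = 3/7 → 6/7 = 1
~p1 ↔ (p2 → p1) = 0 ↔ 1 = 0
p1 ↔ p1 = 6/7 ↔ 6/7 = 1
(~p1 ↔ (p2 → p1)) → (p1 ↔ p1) = 0 → 1 = 1
(~p2 ↔ ~(p2 → p2)) ↔ ((~p1 ↔ (p2 → p1)) → (p1 ↔ p1)) = 1 ↔ 1 = 1
(((p2 ↔ p2) → (p1 ↔ p2)) ↔ ((p2 ↔ (p1 → p1)) ↔ (p2 → (p2 ↔ p1)))) → ((~p2 ↔ ~(p2 → p2)) ↔ ((~p1 ↔ (p2 → p1)) → (p1 ↔ p1))) = 1 → 1 = 1
((~((p2 → p1) → p1) → ((p1 ↔ p2) → (p1 → (p1 ↔ p1)))) ↔ ((p2 ↔ ~p1) → ~~(p1 → p2))) → ((((p2 ↔ p2) → (p1 ↔ p2)) ↔ ((p2 ↔ (p1 → p1)) ↔ (p2 → (p2 ↔ p1)))) → ((~p2 ↔ ~(p2 → p2)) ↔ ((~p1 ↔ (p2 → p1)) → (p1 ↔ p1)))) = 1 → 1 = 1
~(((~((p2 → p1) → p1) → ((p1 ↔ p2) → (p1 → (p1 ↔ p1)))) ↔ ((p2 ↔ ~p1) → ~~(p1 → p2))) → ((((p2 ↔ p2) → (p1 ↔ p2)) ↔ ((p2 ↔ (p1 → p1)) ↔ (p2 → (p2 ↔ p1)))) → ((~p2 ↔ ~(p2 → p2)) ↔ ((~p1 ↔ (p2 → p1)) → (p1 ↔ p1))))) = ~1 = 0

0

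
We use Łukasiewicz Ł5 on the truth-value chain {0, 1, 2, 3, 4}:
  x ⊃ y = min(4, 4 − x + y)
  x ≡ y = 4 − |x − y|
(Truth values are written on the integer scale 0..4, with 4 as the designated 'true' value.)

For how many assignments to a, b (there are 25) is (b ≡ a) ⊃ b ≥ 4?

value 4: 13 assignments (counts)
value 3: 5 assignments
value 2: 4 assignments
value 1: 2 assignments
value 0: 1 assignment
So 13 of the 25 assignments meet the threshold.

13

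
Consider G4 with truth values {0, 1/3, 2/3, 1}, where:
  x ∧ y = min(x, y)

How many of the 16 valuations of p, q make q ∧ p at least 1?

p = 0, q = 0 ↦ 0  <
p = 0, q = 1/3 ↦ 0  <
p = 0, q = 2/3 ↦ 0  <
p = 0, q = 1 ↦ 0  <
p = 1/3, q = 0 ↦ 0  <
p = 1/3, q = 1/3 ↦ 1/3  <
p = 1/3, q = 2/3 ↦ 1/3  <
p = 1/3, q = 1 ↦ 1/3  <
p = 2/3, q = 0 ↦ 0  <
p = 2/3, q = 1/3 ↦ 1/3  <
p = 2/3, q = 2/3 ↦ 2/3  <
p = 2/3, q = 1 ↦ 2/3  <
p = 1, q = 0 ↦ 0  <
p = 1, q = 1/3 ↦ 1/3  <
p = 1, q = 2/3 ↦ 2/3  <
p = 1, q = 1 ↦ 1  ≥
So 1 of the 16 assignments meets the threshold.

1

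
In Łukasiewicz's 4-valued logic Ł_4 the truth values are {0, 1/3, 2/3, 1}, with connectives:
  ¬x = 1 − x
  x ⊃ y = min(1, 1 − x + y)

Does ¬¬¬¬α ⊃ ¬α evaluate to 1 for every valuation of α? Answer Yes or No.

Counterexample: take α = 2/3.
¬α = ¬2/3 = 1/3
¬¬α = ¬1/3 = 2/3
¬¬¬α = ¬2/3 = 1/3
¬¬¬¬α = ¬1/3 = 2/3
¬α = ¬2/3 = 1/3
¬¬¬¬α ⊃ ¬α = 2/3 ⊃ 1/3 = 2/3
This gives 2/3 ≠ 1.

No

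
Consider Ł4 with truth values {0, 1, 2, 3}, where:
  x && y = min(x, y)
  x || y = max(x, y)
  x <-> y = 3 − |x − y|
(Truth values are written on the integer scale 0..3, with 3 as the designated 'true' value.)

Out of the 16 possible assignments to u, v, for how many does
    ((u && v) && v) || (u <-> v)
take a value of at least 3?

u = 0, v = 0 ↦ 3  ≥
u = 0, v = 1 ↦ 2  <
u = 0, v = 2 ↦ 1  <
u = 0, v = 3 ↦ 0  <
u = 1, v = 0 ↦ 2  <
u = 1, v = 1 ↦ 3  ≥
u = 1, v = 2 ↦ 2  <
u = 1, v = 3 ↦ 1  <
u = 2, v = 0 ↦ 1  <
u = 2, v = 1 ↦ 2  <
u = 2, v = 2 ↦ 3  ≥
u = 2, v = 3 ↦ 2  <
u = 3, v = 0 ↦ 0  <
u = 3, v = 1 ↦ 1  <
u = 3, v = 2 ↦ 2  <
u = 3, v = 3 ↦ 3  ≥
So 4 of the 16 assignments meet the threshold.

4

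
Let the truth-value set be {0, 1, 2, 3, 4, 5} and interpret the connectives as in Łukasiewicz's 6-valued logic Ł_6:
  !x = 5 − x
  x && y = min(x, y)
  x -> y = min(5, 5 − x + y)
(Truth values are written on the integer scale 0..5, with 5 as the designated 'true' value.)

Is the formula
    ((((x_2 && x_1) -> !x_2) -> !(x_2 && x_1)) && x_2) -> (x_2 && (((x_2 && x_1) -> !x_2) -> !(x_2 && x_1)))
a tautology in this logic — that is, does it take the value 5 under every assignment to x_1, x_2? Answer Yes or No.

Yes

At x_1 = 5, x_2 = 4, for instance:
x_2 && x_1 = 4 && 5 = 4
!x_2 = !4 = 1
(x_2 && x_1) -> !x_2 = 4 -> 1 = 2
x_2 && x_1 = 4 && 5 = 4
!(x_2 && x_1) = !4 = 1
((x_2 && x_1) -> !x_2) -> !(x_2 && x_1) = 2 -> 1 = 4
(((x_2 && x_1) -> !x_2) -> !(x_2 && x_1)) && x_2 = 4 && 4 = 4
x_2 && (((x_2 && x_1) -> !x_2) -> !(x_2 && x_1)) = 4 && 4 = 4
((((x_2 && x_1) -> !x_2) -> !(x_2 && x_1)) && x_2) -> (x_2 && (((x_2 && x_1) -> !x_2) -> !(x_2 && x_1))) = 4 -> 4 = 5
and checking the remaining 35 assignments likewise gives ≥ 5 in every case.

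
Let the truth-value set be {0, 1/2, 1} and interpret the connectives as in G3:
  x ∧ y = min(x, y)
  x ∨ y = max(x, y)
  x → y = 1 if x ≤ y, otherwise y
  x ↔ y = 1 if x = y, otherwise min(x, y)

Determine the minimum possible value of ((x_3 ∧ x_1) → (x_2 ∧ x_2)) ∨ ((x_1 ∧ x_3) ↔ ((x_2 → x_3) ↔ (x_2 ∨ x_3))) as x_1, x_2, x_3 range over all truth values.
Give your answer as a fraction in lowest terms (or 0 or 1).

Take x_1 = 1/2, x_2 = 0, x_3 = 1:
x_3 ∧ x_1 = 1 ∧ 1/2 = 1/2
x_2 ∧ x_2 = 0 ∧ 0 = 0
(x_3 ∧ x_1) → (x_2 ∧ x_2) = 1/2 → 0 = 0
x_1 ∧ x_3 = 1/2 ∧ 1 = 1/2
x_2 → x_3 = 0 → 1 = 1
x_2 ∨ x_3 = 0 ∨ 1 = 1
(x_2 → x_3) ↔ (x_2 ∨ x_3) = 1 ↔ 1 = 1
(x_1 ∧ x_3) ↔ ((x_2 → x_3) ↔ (x_2 ∨ x_3)) = 1/2 ↔ 1 = 1/2
((x_3 ∧ x_1) → (x_2 ∧ x_2)) ∨ ((x_1 ∧ x_3) ↔ ((x_2 → x_3) ↔ (x_2 ∨ x_3))) = 0 ∨ 1/2 = 1/2
No assignment yields a value below 1/2, so this is the minimum.

1/2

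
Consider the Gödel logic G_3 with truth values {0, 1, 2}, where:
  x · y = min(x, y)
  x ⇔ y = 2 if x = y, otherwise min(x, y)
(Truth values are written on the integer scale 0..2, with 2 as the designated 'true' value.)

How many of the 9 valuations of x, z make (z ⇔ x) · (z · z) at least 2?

x = 0, z = 0 ↦ 0  <
x = 0, z = 1 ↦ 0  <
x = 0, z = 2 ↦ 0  <
x = 1, z = 0 ↦ 0  <
x = 1, z = 1 ↦ 1  <
x = 1, z = 2 ↦ 1  <
x = 2, z = 0 ↦ 0  <
x = 2, z = 1 ↦ 1  <
x = 2, z = 2 ↦ 2  ≥
So 1 of the 9 assignments meets the threshold.

1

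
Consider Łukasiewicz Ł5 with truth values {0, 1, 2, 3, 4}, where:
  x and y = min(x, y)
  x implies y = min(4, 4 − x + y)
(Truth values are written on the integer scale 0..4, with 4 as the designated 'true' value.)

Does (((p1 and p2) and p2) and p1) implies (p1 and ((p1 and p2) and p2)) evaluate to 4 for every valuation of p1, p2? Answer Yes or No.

Yes

At p1 = 4, p2 = 2, for instance:
p1 and p2 = 4 and 2 = 2
(p1 and p2) and p2 = 2 and 2 = 2
((p1 and p2) and p2) and p1 = 2 and 4 = 2
p1 and ((p1 and p2) and p2) = 4 and 2 = 2
(((p1 and p2) and p2) and p1) implies (p1 and ((p1 and p2) and p2)) = 2 implies 2 = 4
and checking the remaining 24 assignments likewise gives ≥ 4 in every case.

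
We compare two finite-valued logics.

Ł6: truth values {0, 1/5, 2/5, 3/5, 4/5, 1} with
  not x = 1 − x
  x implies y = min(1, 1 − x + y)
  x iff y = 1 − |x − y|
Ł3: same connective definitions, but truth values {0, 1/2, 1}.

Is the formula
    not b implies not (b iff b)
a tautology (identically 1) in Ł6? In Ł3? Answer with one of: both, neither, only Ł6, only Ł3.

neither

In Ł6: at b = 0 the value is 0 — not a tautology.
In Ł3: at b = 0 the value is 0 — not a tautology.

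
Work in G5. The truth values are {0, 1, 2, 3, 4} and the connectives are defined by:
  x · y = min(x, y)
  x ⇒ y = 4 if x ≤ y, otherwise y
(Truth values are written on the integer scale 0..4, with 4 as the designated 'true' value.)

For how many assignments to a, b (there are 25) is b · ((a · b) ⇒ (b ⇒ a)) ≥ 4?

5

value 4: 5 assignments (counts)
value 3: 5 assignments
value 2: 5 assignments
value 1: 5 assignments
value 0: 5 assignments
So 5 of the 25 assignments meet the threshold.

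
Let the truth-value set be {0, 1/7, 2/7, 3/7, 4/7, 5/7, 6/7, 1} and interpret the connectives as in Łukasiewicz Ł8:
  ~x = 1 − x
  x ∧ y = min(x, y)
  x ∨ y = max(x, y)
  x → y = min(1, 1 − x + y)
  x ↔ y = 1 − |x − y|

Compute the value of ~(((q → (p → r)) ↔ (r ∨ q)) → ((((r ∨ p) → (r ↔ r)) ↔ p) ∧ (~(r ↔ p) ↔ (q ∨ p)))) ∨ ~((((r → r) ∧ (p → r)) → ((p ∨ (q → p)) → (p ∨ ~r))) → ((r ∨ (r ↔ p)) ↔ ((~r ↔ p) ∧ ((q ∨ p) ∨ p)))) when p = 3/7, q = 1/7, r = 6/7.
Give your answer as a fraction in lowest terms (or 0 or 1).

p → r = 3/7 → 6/7 = 1
q → (p → r) = 1/7 → 1 = 1
r ∨ q = 6/7 ∨ 1/7 = 6/7
(q → (p → r)) ↔ (r ∨ q) = 1 ↔ 6/7 = 6/7
r ∨ p = 6/7 ∨ 3/7 = 6/7
r ↔ r = 6/7 ↔ 6/7 = 1
(r ∨ p) → (r ↔ r) = 6/7 → 1 = 1
((r ∨ p) → (r ↔ r)) ↔ p = 1 ↔ 3/7 = 3/7
r ↔ p = 6/7 ↔ 3/7 = 4/7
~(r ↔ p) = ~4/7 = 3/7
q ∨ p = 1/7 ∨ 3/7 = 3/7
~(r ↔ p) ↔ (q ∨ p) = 3/7 ↔ 3/7 = 1
(((r ∨ p) → (r ↔ r)) ↔ p) ∧ (~(r ↔ p) ↔ (q ∨ p)) = 3/7 ∧ 1 = 3/7
((q → (p → r)) ↔ (r ∨ q)) → ((((r ∨ p) → (r ↔ r)) ↔ p) ∧ (~(r ↔ p) ↔ (q ∨ p))) = 6/7 → 3/7 = 4/7
~(((q → (p → r)) ↔ (r ∨ q)) → ((((r ∨ p) → (r ↔ r)) ↔ p) ∧ (~(r ↔ p) ↔ (q ∨ p)))) = ~4/7 = 3/7
r → r = 6/7 → 6/7 = 1
p → r = 3/7 → 6/7 = 1
(r → r) ∧ (p → r) = 1 ∧ 1 = 1
q → p = 1/7 → 3/7 = 1
p ∨ (q → p) = 3/7 ∨ 1 = 1
~r = ~6/7 = 1/7
p ∨ ~r = 3/7 ∨ 1/7 = 3/7
(p ∨ (q → p)) → (p ∨ ~r) = 1 → 3/7 = 3/7
((r → r) ∧ (p → r)) → ((p ∨ (q → p)) → (p ∨ ~r)) = 1 → 3/7 = 3/7
r ↔ p = 6/7 ↔ 3/7 = 4/7
r ∨ (r ↔ p) = 6/7 ∨ 4/7 = 6/7
~r = ~6/7 = 1/7
~r ↔ p = 1/7 ↔ 3/7 = 5/7
q ∨ p = 1/7 ∨ 3/7 = 3/7
(q ∨ p) ∨ p = 3/7 ∨ 3/7 = 3/7
(~r ↔ p) ∧ ((q ∨ p) ∨ p) = 5/7 ∧ 3/7 = 3/7
(r ∨ (r ↔ p)) ↔ ((~r ↔ p) ∧ ((q ∨ p) ∨ p)) = 6/7 ↔ 3/7 = 4/7
(((r → r) ∧ (p → r)) → ((p ∨ (q → p)) → (p ∨ ~r))) → ((r ∨ (r ↔ p)) ↔ ((~r ↔ p) ∧ ((q ∨ p) ∨ p))) = 3/7 → 4/7 = 1
~((((r → r) ∧ (p → r)) → ((p ∨ (q → p)) → (p ∨ ~r))) → ((r ∨ (r ↔ p)) ↔ ((~r ↔ p) ∧ ((q ∨ p) ∨ p)))) = ~1 = 0
~(((q → (p → r)) ↔ (r ∨ q)) → ((((r ∨ p) → (r ↔ r)) ↔ p) ∧ (~(r ↔ p) ↔ (q ∨ p)))) ∨ ~((((r → r) ∧ (p → r)) → ((p ∨ (q → p)) → (p ∨ ~r))) → ((r ∨ (r ↔ p)) ↔ ((~r ↔ p) ∧ ((q ∨ p) ∨ p)))) = 3/7 ∨ 0 = 3/7

3/7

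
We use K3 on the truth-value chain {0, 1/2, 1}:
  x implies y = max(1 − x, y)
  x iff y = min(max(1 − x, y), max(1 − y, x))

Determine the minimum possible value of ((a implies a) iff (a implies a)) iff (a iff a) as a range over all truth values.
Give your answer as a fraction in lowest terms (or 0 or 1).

Take a = 1/2:
a implies a = 1/2 implies 1/2 = 1/2
a implies a = 1/2 implies 1/2 = 1/2
(a implies a) iff (a implies a) = 1/2 iff 1/2 = 1/2
a iff a = 1/2 iff 1/2 = 1/2
((a implies a) iff (a implies a)) iff (a iff a) = 1/2 iff 1/2 = 1/2
No assignment yields a value below 1/2, so this is the minimum.

1/2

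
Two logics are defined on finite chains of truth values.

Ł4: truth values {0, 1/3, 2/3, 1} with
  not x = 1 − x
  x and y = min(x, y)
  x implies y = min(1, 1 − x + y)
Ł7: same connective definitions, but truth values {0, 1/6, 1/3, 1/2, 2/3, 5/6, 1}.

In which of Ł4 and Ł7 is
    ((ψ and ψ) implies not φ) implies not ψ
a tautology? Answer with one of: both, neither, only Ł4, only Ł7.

neither

In Ł4: at φ = 0, ψ = 1/3 the value is 2/3 — not a tautology.
In Ł7: at φ = 0, ψ = 1/6 the value is 5/6 — not a tautology.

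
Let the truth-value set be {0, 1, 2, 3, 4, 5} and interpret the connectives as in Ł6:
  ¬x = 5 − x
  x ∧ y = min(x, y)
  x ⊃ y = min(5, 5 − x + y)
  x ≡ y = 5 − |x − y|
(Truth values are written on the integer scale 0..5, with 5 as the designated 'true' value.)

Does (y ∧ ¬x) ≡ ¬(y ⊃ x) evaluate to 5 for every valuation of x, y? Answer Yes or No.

No

Counterexample: take x = 1, y = 1.
¬x = ¬1 = 4
y ∧ ¬x = 1 ∧ 4 = 1
y ⊃ x = 1 ⊃ 1 = 5
¬(y ⊃ x) = ¬5 = 0
(y ∧ ¬x) ≡ ¬(y ⊃ x) = 1 ≡ 0 = 4
This gives 4 ≠ 5.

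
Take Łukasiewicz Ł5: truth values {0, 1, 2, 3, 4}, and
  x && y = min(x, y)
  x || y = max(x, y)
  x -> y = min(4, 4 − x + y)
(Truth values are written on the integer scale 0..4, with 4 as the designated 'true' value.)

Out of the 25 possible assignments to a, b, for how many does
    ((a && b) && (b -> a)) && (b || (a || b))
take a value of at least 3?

value 4: 1 assignment (counts)
value 3: 3 assignments (counts)
value 2: 5 assignments
value 1: 7 assignments
value 0: 9 assignments
So 4 of the 25 assignments meet the threshold.

4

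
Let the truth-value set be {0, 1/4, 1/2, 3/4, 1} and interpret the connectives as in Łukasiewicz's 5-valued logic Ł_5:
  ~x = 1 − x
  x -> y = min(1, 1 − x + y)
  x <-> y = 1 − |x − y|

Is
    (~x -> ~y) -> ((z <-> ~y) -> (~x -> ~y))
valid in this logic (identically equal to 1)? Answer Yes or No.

At x = 3/4, y = 1, z = 1, for instance:
~x = ~3/4 = 1/4
~y = ~1 = 0
~x -> ~y = 1/4 -> 0 = 3/4
~y = ~1 = 0
z <-> ~y = 1 <-> 0 = 0
(z <-> ~y) -> (~x -> ~y) = 0 -> 3/4 = 1
(~x -> ~y) -> ((z <-> ~y) -> (~x -> ~y)) = 3/4 -> 1 = 1
and checking the remaining 124 assignments likewise gives ≥ 1 in every case.

Yes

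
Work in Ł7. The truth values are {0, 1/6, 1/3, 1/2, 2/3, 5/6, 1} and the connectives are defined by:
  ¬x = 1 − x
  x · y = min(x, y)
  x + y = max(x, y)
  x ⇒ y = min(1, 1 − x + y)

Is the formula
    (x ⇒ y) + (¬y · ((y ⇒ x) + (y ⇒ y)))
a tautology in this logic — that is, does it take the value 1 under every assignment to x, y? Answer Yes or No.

No

Counterexample: take x = 1/3, y = 1/6.
x ⇒ y = 1/3 ⇒ 1/6 = 5/6
¬y = ¬1/6 = 5/6
y ⇒ x = 1/6 ⇒ 1/3 = 1
y ⇒ y = 1/6 ⇒ 1/6 = 1
(y ⇒ x) + (y ⇒ y) = 1 + 1 = 1
¬y · ((y ⇒ x) + (y ⇒ y)) = 5/6 · 1 = 5/6
(x ⇒ y) + (¬y · ((y ⇒ x) + (y ⇒ y))) = 5/6 + 5/6 = 5/6
This gives 5/6 ≠ 1.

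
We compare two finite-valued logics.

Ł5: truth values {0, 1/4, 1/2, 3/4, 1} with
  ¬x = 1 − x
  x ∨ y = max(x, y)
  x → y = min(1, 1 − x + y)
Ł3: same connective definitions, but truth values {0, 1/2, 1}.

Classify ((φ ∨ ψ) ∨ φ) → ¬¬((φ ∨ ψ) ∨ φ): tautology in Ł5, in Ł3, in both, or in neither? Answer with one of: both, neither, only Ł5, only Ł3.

In Ł5: every assignment gives 1 — tautology.
In Ł3: every assignment gives 1 — tautology.

both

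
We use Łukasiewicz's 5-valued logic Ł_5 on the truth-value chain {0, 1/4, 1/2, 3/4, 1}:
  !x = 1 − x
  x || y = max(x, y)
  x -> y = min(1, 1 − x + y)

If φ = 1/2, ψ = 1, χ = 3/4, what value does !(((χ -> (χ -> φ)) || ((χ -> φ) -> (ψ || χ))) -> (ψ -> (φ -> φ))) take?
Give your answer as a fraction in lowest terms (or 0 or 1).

0

χ -> φ = 3/4 -> 1/2 = 3/4
χ -> (χ -> φ) = 3/4 -> 3/4 = 1
χ -> φ = 3/4 -> 1/2 = 3/4
ψ || χ = 1 || 3/4 = 1
(χ -> φ) -> (ψ || χ) = 3/4 -> 1 = 1
(χ -> (χ -> φ)) || ((χ -> φ) -> (ψ || χ)) = 1 || 1 = 1
φ -> φ = 1/2 -> 1/2 = 1
ψ -> (φ -> φ) = 1 -> 1 = 1
((χ -> (χ -> φ)) || ((χ -> φ) -> (ψ || χ))) -> (ψ -> (φ -> φ)) = 1 -> 1 = 1
!(((χ -> (χ -> φ)) || ((χ -> φ) -> (ψ || χ))) -> (ψ -> (φ -> φ))) = !1 = 0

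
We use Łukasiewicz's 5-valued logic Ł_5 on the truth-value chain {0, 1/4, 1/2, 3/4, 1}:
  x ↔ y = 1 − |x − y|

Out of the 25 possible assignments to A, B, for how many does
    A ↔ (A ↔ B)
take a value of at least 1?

value 1: 7 assignments (counts)
value 3/4: 7 assignments
value 1/2: 6 assignments
value 1/4: 3 assignments
value 0: 2 assignments
So 7 of the 25 assignments meet the threshold.

7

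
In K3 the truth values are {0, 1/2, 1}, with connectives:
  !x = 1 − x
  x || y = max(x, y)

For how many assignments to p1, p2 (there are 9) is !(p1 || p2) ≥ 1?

1

p1 = 0, p2 = 0 ↦ 1  ≥
p1 = 0, p2 = 1/2 ↦ 1/2  <
p1 = 0, p2 = 1 ↦ 0  <
p1 = 1/2, p2 = 0 ↦ 1/2  <
p1 = 1/2, p2 = 1/2 ↦ 1/2  <
p1 = 1/2, p2 = 1 ↦ 0  <
p1 = 1, p2 = 0 ↦ 0  <
p1 = 1, p2 = 1/2 ↦ 0  <
p1 = 1, p2 = 1 ↦ 0  <
So 1 of the 9 assignments meets the threshold.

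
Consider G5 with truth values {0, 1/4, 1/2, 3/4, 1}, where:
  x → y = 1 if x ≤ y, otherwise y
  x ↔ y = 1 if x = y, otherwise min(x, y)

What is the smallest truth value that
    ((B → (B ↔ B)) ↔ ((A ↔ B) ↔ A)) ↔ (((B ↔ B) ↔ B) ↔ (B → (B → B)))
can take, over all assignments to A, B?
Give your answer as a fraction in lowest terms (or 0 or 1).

1/4

Take A = 0, B = 1/4:
B ↔ B = 1/4 ↔ 1/4 = 1
B → (B ↔ B) = 1/4 → 1 = 1
A ↔ B = 0 ↔ 1/4 = 0
(A ↔ B) ↔ A = 0 ↔ 0 = 1
(B → (B ↔ B)) ↔ ((A ↔ B) ↔ A) = 1 ↔ 1 = 1
B ↔ B = 1/4 ↔ 1/4 = 1
(B ↔ B) ↔ B = 1 ↔ 1/4 = 1/4
B → B = 1/4 → 1/4 = 1
B → (B → B) = 1/4 → 1 = 1
((B ↔ B) ↔ B) ↔ (B → (B → B)) = 1/4 ↔ 1 = 1/4
((B → (B ↔ B)) ↔ ((A ↔ B) ↔ A)) ↔ (((B ↔ B) ↔ B) ↔ (B → (B → B))) = 1 ↔ 1/4 = 1/4
No assignment yields a value below 1/4, so this is the minimum.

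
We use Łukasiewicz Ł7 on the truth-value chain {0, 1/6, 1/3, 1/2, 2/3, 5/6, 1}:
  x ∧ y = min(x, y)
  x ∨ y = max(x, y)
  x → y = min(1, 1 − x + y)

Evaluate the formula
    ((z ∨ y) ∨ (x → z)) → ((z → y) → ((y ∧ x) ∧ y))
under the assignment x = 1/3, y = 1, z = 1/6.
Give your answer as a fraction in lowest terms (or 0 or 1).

1/3

z ∨ y = 1/6 ∨ 1 = 1
x → z = 1/3 → 1/6 = 5/6
(z ∨ y) ∨ (x → z) = 1 ∨ 5/6 = 1
z → y = 1/6 → 1 = 1
y ∧ x = 1 ∧ 1/3 = 1/3
(y ∧ x) ∧ y = 1/3 ∧ 1 = 1/3
(z → y) → ((y ∧ x) ∧ y) = 1 → 1/3 = 1/3
((z ∨ y) ∨ (x → z)) → ((z → y) → ((y ∧ x) ∧ y)) = 1 → 1/3 = 1/3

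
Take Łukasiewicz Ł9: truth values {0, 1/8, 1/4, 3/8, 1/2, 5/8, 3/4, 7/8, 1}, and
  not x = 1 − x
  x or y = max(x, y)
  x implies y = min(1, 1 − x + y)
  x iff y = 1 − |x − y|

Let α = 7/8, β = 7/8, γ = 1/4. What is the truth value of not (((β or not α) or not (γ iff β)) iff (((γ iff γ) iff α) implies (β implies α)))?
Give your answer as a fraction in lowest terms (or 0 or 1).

1/8

not α = not 7/8 = 1/8
β or not α = 7/8 or 1/8 = 7/8
γ iff β = 1/4 iff 7/8 = 3/8
not (γ iff β) = not 3/8 = 5/8
(β or not α) or not (γ iff β) = 7/8 or 5/8 = 7/8
γ iff γ = 1/4 iff 1/4 = 1
(γ iff γ) iff α = 1 iff 7/8 = 7/8
β implies α = 7/8 implies 7/8 = 1
((γ iff γ) iff α) implies (β implies α) = 7/8 implies 1 = 1
((β or not α) or not (γ iff β)) iff (((γ iff γ) iff α) implies (β implies α)) = 7/8 iff 1 = 7/8
not (((β or not α) or not (γ iff β)) iff (((γ iff γ) iff α) implies (β implies α))) = not 7/8 = 1/8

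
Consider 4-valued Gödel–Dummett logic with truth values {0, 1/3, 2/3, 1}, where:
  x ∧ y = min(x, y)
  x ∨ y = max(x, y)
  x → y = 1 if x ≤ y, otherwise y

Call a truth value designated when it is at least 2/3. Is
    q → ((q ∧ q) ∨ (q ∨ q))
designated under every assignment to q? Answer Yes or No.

Yes

q = 0 ↦ 1
q = 1/3 ↦ 1
q = 2/3 ↦ 1
q = 1 ↦ 1
Every assignment gives a value ≥ 2/3.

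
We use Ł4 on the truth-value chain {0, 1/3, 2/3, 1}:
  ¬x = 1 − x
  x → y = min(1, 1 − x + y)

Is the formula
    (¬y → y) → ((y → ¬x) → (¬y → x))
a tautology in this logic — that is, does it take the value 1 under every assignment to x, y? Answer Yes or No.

No

Counterexample: take x = 0, y = 1/3.
¬y = ¬1/3 = 2/3
¬y → y = 2/3 → 1/3 = 2/3
¬x = ¬0 = 1
y → ¬x = 1/3 → 1 = 1
¬y = ¬1/3 = 2/3
¬y → x = 2/3 → 0 = 1/3
(y → ¬x) → (¬y → x) = 1 → 1/3 = 1/3
(¬y → y) → ((y → ¬x) → (¬y → x)) = 2/3 → 1/3 = 2/3
This gives 2/3 ≠ 1.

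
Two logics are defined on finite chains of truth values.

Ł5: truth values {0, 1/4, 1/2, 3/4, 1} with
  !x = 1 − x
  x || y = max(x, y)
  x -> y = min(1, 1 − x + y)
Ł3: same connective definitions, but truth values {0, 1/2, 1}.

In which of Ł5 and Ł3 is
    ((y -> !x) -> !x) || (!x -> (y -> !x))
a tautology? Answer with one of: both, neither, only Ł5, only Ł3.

In Ł5: every assignment gives 1 — tautology.
In Ł3: every assignment gives 1 — tautology.

both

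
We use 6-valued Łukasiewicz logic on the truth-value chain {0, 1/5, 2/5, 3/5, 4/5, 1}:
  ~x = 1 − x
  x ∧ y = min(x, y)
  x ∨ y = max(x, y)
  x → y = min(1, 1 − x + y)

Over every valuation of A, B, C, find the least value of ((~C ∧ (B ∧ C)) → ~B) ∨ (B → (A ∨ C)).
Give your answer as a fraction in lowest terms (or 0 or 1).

3/5

Take A = 0, B = 1, C = 2/5:
~C = ~2/5 = 3/5
B ∧ C = 1 ∧ 2/5 = 2/5
~C ∧ (B ∧ C) = 3/5 ∧ 2/5 = 2/5
~B = ~1 = 0
(~C ∧ (B ∧ C)) → ~B = 2/5 → 0 = 3/5
A ∨ C = 0 ∨ 2/5 = 2/5
B → (A ∨ C) = 1 → 2/5 = 2/5
((~C ∧ (B ∧ C)) → ~B) ∨ (B → (A ∨ C)) = 3/5 ∨ 2/5 = 3/5
No assignment yields a value below 3/5, so this is the minimum.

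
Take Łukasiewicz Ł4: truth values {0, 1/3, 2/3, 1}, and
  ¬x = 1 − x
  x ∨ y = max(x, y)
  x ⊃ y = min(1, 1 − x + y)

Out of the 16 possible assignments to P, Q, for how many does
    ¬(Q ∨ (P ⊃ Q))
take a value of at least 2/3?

3

P = 0, Q = 0 ↦ 0  <
P = 0, Q = 1/3 ↦ 0  <
P = 0, Q = 2/3 ↦ 0  <
P = 0, Q = 1 ↦ 0  <
P = 1/3, Q = 0 ↦ 1/3  <
P = 1/3, Q = 1/3 ↦ 0  <
P = 1/3, Q = 2/3 ↦ 0  <
P = 1/3, Q = 1 ↦ 0  <
P = 2/3, Q = 0 ↦ 2/3  ≥
P = 2/3, Q = 1/3 ↦ 1/3  <
P = 2/3, Q = 2/3 ↦ 0  <
P = 2/3, Q = 1 ↦ 0  <
P = 1, Q = 0 ↦ 1  ≥
P = 1, Q = 1/3 ↦ 2/3  ≥
P = 1, Q = 2/3 ↦ 1/3  <
P = 1, Q = 1 ↦ 0  <
So 3 of the 16 assignments meet the threshold.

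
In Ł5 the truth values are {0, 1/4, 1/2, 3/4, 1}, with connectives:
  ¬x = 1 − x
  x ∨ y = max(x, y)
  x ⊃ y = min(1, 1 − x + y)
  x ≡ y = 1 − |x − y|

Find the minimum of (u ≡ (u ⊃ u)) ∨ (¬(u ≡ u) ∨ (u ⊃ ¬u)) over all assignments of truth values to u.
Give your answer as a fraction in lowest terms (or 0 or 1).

3/4

Take u = 3/4:
u ⊃ u = 3/4 ⊃ 3/4 = 1
u ≡ (u ⊃ u) = 3/4 ≡ 1 = 3/4
u ≡ u = 3/4 ≡ 3/4 = 1
¬(u ≡ u) = ¬1 = 0
¬u = ¬3/4 = 1/4
u ⊃ ¬u = 3/4 ⊃ 1/4 = 1/2
¬(u ≡ u) ∨ (u ⊃ ¬u) = 0 ∨ 1/2 = 1/2
(u ≡ (u ⊃ u)) ∨ (¬(u ≡ u) ∨ (u ⊃ ¬u)) = 3/4 ∨ 1/2 = 3/4
No assignment yields a value below 3/4, so this is the minimum.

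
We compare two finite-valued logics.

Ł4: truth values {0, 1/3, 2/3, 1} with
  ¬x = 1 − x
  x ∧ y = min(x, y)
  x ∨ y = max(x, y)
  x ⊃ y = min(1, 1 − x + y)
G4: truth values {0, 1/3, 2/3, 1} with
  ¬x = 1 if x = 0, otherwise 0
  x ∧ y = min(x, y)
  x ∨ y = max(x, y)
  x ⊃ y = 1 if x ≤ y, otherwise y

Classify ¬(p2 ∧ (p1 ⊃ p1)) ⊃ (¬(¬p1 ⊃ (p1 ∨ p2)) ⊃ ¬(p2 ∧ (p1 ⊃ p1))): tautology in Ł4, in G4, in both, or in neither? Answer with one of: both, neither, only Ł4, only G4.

In Ł4: every assignment gives 1 — tautology.
In G4: every assignment gives 1 — tautology.

both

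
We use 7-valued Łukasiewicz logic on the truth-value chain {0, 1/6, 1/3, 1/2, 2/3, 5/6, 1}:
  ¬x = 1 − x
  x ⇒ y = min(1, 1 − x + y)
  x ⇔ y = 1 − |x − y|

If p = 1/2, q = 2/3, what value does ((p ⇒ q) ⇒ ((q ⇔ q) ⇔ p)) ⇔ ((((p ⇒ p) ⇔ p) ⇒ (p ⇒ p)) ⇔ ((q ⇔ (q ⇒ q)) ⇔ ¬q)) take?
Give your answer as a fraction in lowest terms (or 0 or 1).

p ⇒ q = 1/2 ⇒ 2/3 = 1
q ⇔ q = 2/3 ⇔ 2/3 = 1
(q ⇔ q) ⇔ p = 1 ⇔ 1/2 = 1/2
(p ⇒ q) ⇒ ((q ⇔ q) ⇔ p) = 1 ⇒ 1/2 = 1/2
p ⇒ p = 1/2 ⇒ 1/2 = 1
(p ⇒ p) ⇔ p = 1 ⇔ 1/2 = 1/2
p ⇒ p = 1/2 ⇒ 1/2 = 1
((p ⇒ p) ⇔ p) ⇒ (p ⇒ p) = 1/2 ⇒ 1 = 1
q ⇒ q = 2/3 ⇒ 2/3 = 1
q ⇔ (q ⇒ q) = 2/3 ⇔ 1 = 2/3
¬q = ¬2/3 = 1/3
(q ⇔ (q ⇒ q)) ⇔ ¬q = 2/3 ⇔ 1/3 = 2/3
(((p ⇒ p) ⇔ p) ⇒ (p ⇒ p)) ⇔ ((q ⇔ (q ⇒ q)) ⇔ ¬q) = 1 ⇔ 2/3 = 2/3
((p ⇒ q) ⇒ ((q ⇔ q) ⇔ p)) ⇔ ((((p ⇒ p) ⇔ p) ⇒ (p ⇒ p)) ⇔ ((q ⇔ (q ⇒ q)) ⇔ ¬q)) = 1/2 ⇔ 2/3 = 5/6

5/6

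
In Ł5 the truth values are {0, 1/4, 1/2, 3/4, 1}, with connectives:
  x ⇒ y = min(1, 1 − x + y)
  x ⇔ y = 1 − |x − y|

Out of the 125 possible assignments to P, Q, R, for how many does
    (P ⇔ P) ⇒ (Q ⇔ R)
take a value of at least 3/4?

65

value 1: 25 assignments (counts)
value 3/4: 40 assignments (counts)
value 1/2: 30 assignments
value 1/4: 20 assignments
value 0: 10 assignments
So 65 of the 125 assignments meet the threshold.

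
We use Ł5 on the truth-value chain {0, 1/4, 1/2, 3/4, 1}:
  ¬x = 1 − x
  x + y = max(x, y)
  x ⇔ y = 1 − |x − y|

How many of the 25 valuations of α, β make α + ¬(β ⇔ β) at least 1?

value 1: 5 assignments (counts)
value 3/4: 5 assignments
value 1/2: 5 assignments
value 1/4: 5 assignments
value 0: 5 assignments
So 5 of the 25 assignments meet the threshold.

5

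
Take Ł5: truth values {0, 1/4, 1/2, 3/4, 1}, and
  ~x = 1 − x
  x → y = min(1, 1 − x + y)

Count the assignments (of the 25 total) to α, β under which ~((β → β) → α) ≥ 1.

value 1: 5 assignments (counts)
value 3/4: 5 assignments
value 1/2: 5 assignments
value 1/4: 5 assignments
value 0: 5 assignments
So 5 of the 25 assignments meet the threshold.

5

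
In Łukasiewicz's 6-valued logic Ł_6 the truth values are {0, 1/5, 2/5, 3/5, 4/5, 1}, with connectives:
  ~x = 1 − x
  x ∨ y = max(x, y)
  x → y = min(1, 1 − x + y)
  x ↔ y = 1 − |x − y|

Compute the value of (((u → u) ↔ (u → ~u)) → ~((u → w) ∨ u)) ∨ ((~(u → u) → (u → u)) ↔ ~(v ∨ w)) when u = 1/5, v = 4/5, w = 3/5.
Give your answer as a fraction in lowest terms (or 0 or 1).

1/5

u → u = 1/5 → 1/5 = 1
~u = ~1/5 = 4/5
u → ~u = 1/5 → 4/5 = 1
(u → u) ↔ (u → ~u) = 1 ↔ 1 = 1
u → w = 1/5 → 3/5 = 1
(u → w) ∨ u = 1 ∨ 1/5 = 1
~((u → w) ∨ u) = ~1 = 0
((u → u) ↔ (u → ~u)) → ~((u → w) ∨ u) = 1 → 0 = 0
u → u = 1/5 → 1/5 = 1
~(u → u) = ~1 = 0
u → u = 1/5 → 1/5 = 1
~(u → u) → (u → u) = 0 → 1 = 1
v ∨ w = 4/5 ∨ 3/5 = 4/5
~(v ∨ w) = ~4/5 = 1/5
(~(u → u) → (u → u)) ↔ ~(v ∨ w) = 1 ↔ 1/5 = 1/5
(((u → u) ↔ (u → ~u)) → ~((u → w) ∨ u)) ∨ ((~(u → u) → (u → u)) ↔ ~(v ∨ w)) = 0 ∨ 1/5 = 1/5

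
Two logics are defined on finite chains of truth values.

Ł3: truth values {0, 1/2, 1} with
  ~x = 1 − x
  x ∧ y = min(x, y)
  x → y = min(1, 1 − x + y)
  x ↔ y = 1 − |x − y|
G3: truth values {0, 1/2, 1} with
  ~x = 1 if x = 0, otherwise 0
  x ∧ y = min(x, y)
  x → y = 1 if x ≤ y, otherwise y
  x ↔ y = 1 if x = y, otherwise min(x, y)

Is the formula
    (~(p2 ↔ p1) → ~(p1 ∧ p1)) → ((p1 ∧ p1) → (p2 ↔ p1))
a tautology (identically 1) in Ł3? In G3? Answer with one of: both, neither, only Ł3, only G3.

In Ł3: every assignment gives 1 — tautology.
In G3: at p1 = 1, p2 = 1/2 the value is 1/2 — not a tautology.

only Ł3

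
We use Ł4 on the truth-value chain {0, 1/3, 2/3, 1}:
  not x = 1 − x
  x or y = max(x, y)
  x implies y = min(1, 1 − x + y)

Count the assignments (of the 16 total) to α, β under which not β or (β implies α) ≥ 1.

10

α = 0, β = 0 ↦ 1  ≥
α = 0, β = 1/3 ↦ 2/3  <
α = 0, β = 2/3 ↦ 1/3  <
α = 0, β = 1 ↦ 0  <
α = 1/3, β = 0 ↦ 1  ≥
α = 1/3, β = 1/3 ↦ 1  ≥
α = 1/3, β = 2/3 ↦ 2/3  <
α = 1/3, β = 1 ↦ 1/3  <
α = 2/3, β = 0 ↦ 1  ≥
α = 2/3, β = 1/3 ↦ 1  ≥
α = 2/3, β = 2/3 ↦ 1  ≥
α = 2/3, β = 1 ↦ 2/3  <
α = 1, β = 0 ↦ 1  ≥
α = 1, β = 1/3 ↦ 1  ≥
α = 1, β = 2/3 ↦ 1  ≥
α = 1, β = 1 ↦ 1  ≥
So 10 of the 16 assignments meet the threshold.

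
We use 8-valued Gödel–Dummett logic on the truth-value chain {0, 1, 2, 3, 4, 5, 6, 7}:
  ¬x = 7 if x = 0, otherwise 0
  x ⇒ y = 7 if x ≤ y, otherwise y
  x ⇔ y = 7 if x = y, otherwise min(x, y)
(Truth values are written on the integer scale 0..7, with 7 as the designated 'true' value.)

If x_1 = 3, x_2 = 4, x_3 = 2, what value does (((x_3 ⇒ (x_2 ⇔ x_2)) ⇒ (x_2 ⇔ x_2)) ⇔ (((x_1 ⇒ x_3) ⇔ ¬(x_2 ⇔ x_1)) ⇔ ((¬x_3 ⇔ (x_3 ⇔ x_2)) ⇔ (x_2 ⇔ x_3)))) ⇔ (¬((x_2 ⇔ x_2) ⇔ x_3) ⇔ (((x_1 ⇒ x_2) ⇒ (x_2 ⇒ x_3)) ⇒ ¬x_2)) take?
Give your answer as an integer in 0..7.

x_2 ⇔ x_2 = 4 ⇔ 4 = 7
x_3 ⇒ (x_2 ⇔ x_2) = 2 ⇒ 7 = 7
x_2 ⇔ x_2 = 4 ⇔ 4 = 7
(x_3 ⇒ (x_2 ⇔ x_2)) ⇒ (x_2 ⇔ x_2) = 7 ⇒ 7 = 7
x_1 ⇒ x_3 = 3 ⇒ 2 = 2
x_2 ⇔ x_1 = 4 ⇔ 3 = 3
¬(x_2 ⇔ x_1) = ¬3 = 0
(x_1 ⇒ x_3) ⇔ ¬(x_2 ⇔ x_1) = 2 ⇔ 0 = 0
¬x_3 = ¬2 = 0
x_3 ⇔ x_2 = 2 ⇔ 4 = 2
¬x_3 ⇔ (x_3 ⇔ x_2) = 0 ⇔ 2 = 0
x_2 ⇔ x_3 = 4 ⇔ 2 = 2
(¬x_3 ⇔ (x_3 ⇔ x_2)) ⇔ (x_2 ⇔ x_3) = 0 ⇔ 2 = 0
((x_1 ⇒ x_3) ⇔ ¬(x_2 ⇔ x_1)) ⇔ ((¬x_3 ⇔ (x_3 ⇔ x_2)) ⇔ (x_2 ⇔ x_3)) = 0 ⇔ 0 = 7
((x_3 ⇒ (x_2 ⇔ x_2)) ⇒ (x_2 ⇔ x_2)) ⇔ (((x_1 ⇒ x_3) ⇔ ¬(x_2 ⇔ x_1)) ⇔ ((¬x_3 ⇔ (x_3 ⇔ x_2)) ⇔ (x_2 ⇔ x_3))) = 7 ⇔ 7 = 7
x_2 ⇔ x_2 = 4 ⇔ 4 = 7
(x_2 ⇔ x_2) ⇔ x_3 = 7 ⇔ 2 = 2
¬((x_2 ⇔ x_2) ⇔ x_3) = ¬2 = 0
x_1 ⇒ x_2 = 3 ⇒ 4 = 7
x_2 ⇒ x_3 = 4 ⇒ 2 = 2
(x_1 ⇒ x_2) ⇒ (x_2 ⇒ x_3) = 7 ⇒ 2 = 2
¬x_2 = ¬4 = 0
((x_1 ⇒ x_2) ⇒ (x_2 ⇒ x_3)) ⇒ ¬x_2 = 2 ⇒ 0 = 0
¬((x_2 ⇔ x_2) ⇔ x_3) ⇔ (((x_1 ⇒ x_2) ⇒ (x_2 ⇒ x_3)) ⇒ ¬x_2) = 0 ⇔ 0 = 7
(((x_3 ⇒ (x_2 ⇔ x_2)) ⇒ (x_2 ⇔ x_2)) ⇔ (((x_1 ⇒ x_3) ⇔ ¬(x_2 ⇔ x_1)) ⇔ ((¬x_3 ⇔ (x_3 ⇔ x_2)) ⇔ (x_2 ⇔ x_3)))) ⇔ (¬((x_2 ⇔ x_2) ⇔ x_3) ⇔ (((x_1 ⇒ x_2) ⇒ (x_2 ⇒ x_3)) ⇒ ¬x_2)) = 7 ⇔ 7 = 7

7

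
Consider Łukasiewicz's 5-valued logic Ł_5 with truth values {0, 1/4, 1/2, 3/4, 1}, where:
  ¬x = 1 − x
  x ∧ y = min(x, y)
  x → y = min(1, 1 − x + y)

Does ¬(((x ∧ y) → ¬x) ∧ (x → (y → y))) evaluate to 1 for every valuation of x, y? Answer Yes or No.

Counterexample: take x = 0, y = 0.
x ∧ y = 0 ∧ 0 = 0
¬x = ¬0 = 1
(x ∧ y) → ¬x = 0 → 1 = 1
y → y = 0 → 0 = 1
x → (y → y) = 0 → 1 = 1
((x ∧ y) → ¬x) ∧ (x → (y → y)) = 1 ∧ 1 = 1
¬(((x ∧ y) → ¬x) ∧ (x → (y → y))) = ¬1 = 0
This gives 0 ≠ 1.

No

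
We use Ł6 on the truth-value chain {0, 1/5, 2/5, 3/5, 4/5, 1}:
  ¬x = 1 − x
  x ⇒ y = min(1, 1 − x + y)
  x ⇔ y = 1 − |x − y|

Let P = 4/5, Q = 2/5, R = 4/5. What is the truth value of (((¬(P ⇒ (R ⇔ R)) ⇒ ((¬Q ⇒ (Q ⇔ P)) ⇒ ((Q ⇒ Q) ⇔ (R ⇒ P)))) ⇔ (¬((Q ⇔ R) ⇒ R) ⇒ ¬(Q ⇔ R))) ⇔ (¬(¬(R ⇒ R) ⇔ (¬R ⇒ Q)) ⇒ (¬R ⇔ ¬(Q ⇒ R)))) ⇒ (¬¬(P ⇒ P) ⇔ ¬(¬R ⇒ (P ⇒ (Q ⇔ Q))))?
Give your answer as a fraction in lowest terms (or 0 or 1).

R ⇔ R = 4/5 ⇔ 4/5 = 1
P ⇒ (R ⇔ R) = 4/5 ⇒ 1 = 1
¬(P ⇒ (R ⇔ R)) = ¬1 = 0
¬Q = ¬2/5 = 3/5
Q ⇔ P = 2/5 ⇔ 4/5 = 3/5
¬Q ⇒ (Q ⇔ P) = 3/5 ⇒ 3/5 = 1
Q ⇒ Q = 2/5 ⇒ 2/5 = 1
R ⇒ P = 4/5 ⇒ 4/5 = 1
(Q ⇒ Q) ⇔ (R ⇒ P) = 1 ⇔ 1 = 1
(¬Q ⇒ (Q ⇔ P)) ⇒ ((Q ⇒ Q) ⇔ (R ⇒ P)) = 1 ⇒ 1 = 1
¬(P ⇒ (R ⇔ R)) ⇒ ((¬Q ⇒ (Q ⇔ P)) ⇒ ((Q ⇒ Q) ⇔ (R ⇒ P))) = 0 ⇒ 1 = 1
Q ⇔ R = 2/5 ⇔ 4/5 = 3/5
(Q ⇔ R) ⇒ R = 3/5 ⇒ 4/5 = 1
¬((Q ⇔ R) ⇒ R) = ¬1 = 0
Q ⇔ R = 2/5 ⇔ 4/5 = 3/5
¬(Q ⇔ R) = ¬3/5 = 2/5
¬((Q ⇔ R) ⇒ R) ⇒ ¬(Q ⇔ R) = 0 ⇒ 2/5 = 1
(¬(P ⇒ (R ⇔ R)) ⇒ ((¬Q ⇒ (Q ⇔ P)) ⇒ ((Q ⇒ Q) ⇔ (R ⇒ P)))) ⇔ (¬((Q ⇔ R) ⇒ R) ⇒ ¬(Q ⇔ R)) = 1 ⇔ 1 = 1
R ⇒ R = 4/5 ⇒ 4/5 = 1
¬(R ⇒ R) = ¬1 = 0
¬R = ¬4/5 = 1/5
¬R ⇒ Q = 1/5 ⇒ 2/5 = 1
¬(R ⇒ R) ⇔ (¬R ⇒ Q) = 0 ⇔ 1 = 0
¬(¬(R ⇒ R) ⇔ (¬R ⇒ Q)) = ¬0 = 1
¬R = ¬4/5 = 1/5
Q ⇒ R = 2/5 ⇒ 4/5 = 1
¬(Q ⇒ R) = ¬1 = 0
¬R ⇔ ¬(Q ⇒ R) = 1/5 ⇔ 0 = 4/5
¬(¬(R ⇒ R) ⇔ (¬R ⇒ Q)) ⇒ (¬R ⇔ ¬(Q ⇒ R)) = 1 ⇒ 4/5 = 4/5
((¬(P ⇒ (R ⇔ R)) ⇒ ((¬Q ⇒ (Q ⇔ P)) ⇒ ((Q ⇒ Q) ⇔ (R ⇒ P)))) ⇔ (¬((Q ⇔ R) ⇒ R) ⇒ ¬(Q ⇔ R))) ⇔ (¬(¬(R ⇒ R) ⇔ (¬R ⇒ Q)) ⇒ (¬R ⇔ ¬(Q ⇒ R))) = 1 ⇔ 4/5 = 4/5
P ⇒ P = 4/5 ⇒ 4/5 = 1
¬(P ⇒ P) = ¬1 = 0
¬¬(P ⇒ P) = ¬0 = 1
¬R = ¬4/5 = 1/5
Q ⇔ Q = 2/5 ⇔ 2/5 = 1
P ⇒ (Q ⇔ Q) = 4/5 ⇒ 1 = 1
¬R ⇒ (P ⇒ (Q ⇔ Q)) = 1/5 ⇒ 1 = 1
¬(¬R ⇒ (P ⇒ (Q ⇔ Q))) = ¬1 = 0
¬¬(P ⇒ P) ⇔ ¬(¬R ⇒ (P ⇒ (Q ⇔ Q))) = 1 ⇔ 0 = 0
(((¬(P ⇒ (R ⇔ R)) ⇒ ((¬Q ⇒ (Q ⇔ P)) ⇒ ((Q ⇒ Q) ⇔ (R ⇒ P)))) ⇔ (¬((Q ⇔ R) ⇒ R) ⇒ ¬(Q ⇔ R))) ⇔ (¬(¬(R ⇒ R) ⇔ (¬R ⇒ Q)) ⇒ (¬R ⇔ ¬(Q ⇒ R)))) ⇒ (¬¬(P ⇒ P) ⇔ ¬(¬R ⇒ (P ⇒ (Q ⇔ Q)))) = 4/5 ⇒ 0 = 1/5

1/5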